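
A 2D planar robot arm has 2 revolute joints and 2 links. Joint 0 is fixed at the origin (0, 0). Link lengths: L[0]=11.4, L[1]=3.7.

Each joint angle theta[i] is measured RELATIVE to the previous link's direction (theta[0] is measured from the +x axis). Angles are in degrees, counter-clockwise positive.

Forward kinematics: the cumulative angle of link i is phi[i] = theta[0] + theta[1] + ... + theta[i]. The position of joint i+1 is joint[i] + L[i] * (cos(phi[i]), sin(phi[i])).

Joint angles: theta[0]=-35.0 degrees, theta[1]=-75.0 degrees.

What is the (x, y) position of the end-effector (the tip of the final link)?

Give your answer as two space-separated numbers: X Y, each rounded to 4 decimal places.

joint[0] = (0.0000, 0.0000)  (base)
link 0: phi[0] = -35 = -35 deg
  cos(-35 deg) = 0.8192, sin(-35 deg) = -0.5736
  joint[1] = (0.0000, 0.0000) + 11.4 * (0.8192, -0.5736) = (0.0000 + 9.3383, 0.0000 + -6.5388) = (9.3383, -6.5388)
link 1: phi[1] = -35 + -75 = -110 deg
  cos(-110 deg) = -0.3420, sin(-110 deg) = -0.9397
  joint[2] = (9.3383, -6.5388) + 3.7 * (-0.3420, -0.9397) = (9.3383 + -1.2655, -6.5388 + -3.4769) = (8.0729, -10.0156)
End effector: (8.0729, -10.0156)

Answer: 8.0729 -10.0156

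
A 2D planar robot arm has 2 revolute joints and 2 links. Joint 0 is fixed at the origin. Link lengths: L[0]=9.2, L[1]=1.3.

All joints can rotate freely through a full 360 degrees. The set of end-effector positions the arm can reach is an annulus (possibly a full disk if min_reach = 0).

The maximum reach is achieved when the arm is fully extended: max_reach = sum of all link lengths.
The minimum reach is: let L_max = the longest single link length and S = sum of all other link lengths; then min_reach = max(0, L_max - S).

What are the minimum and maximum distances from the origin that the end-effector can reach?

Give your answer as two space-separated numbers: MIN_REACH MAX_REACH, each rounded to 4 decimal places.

Answer: 7.9000 10.5000

Derivation:
Link lengths: [9.2, 1.3]
max_reach = 9.2 + 1.3 = 10.5
L_max = max([9.2, 1.3]) = 9.2
S (sum of others) = 10.5 - 9.2 = 1.3
min_reach = max(0, 9.2 - 1.3) = max(0, 7.9) = 7.9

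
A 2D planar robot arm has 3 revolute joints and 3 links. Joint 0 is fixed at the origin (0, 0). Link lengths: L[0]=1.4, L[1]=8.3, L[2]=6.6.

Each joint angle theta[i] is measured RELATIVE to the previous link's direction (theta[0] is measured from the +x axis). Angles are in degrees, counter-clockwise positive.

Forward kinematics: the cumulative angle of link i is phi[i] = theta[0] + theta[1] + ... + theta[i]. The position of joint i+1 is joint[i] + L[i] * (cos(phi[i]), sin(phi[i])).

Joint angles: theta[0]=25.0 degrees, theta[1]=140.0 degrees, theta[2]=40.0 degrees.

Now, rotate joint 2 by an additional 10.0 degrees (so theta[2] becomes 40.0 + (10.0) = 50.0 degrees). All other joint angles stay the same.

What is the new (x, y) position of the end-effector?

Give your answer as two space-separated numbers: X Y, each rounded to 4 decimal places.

joint[0] = (0.0000, 0.0000)  (base)
link 0: phi[0] = 25 = 25 deg
  cos(25 deg) = 0.9063, sin(25 deg) = 0.4226
  joint[1] = (0.0000, 0.0000) + 1.4 * (0.9063, 0.4226) = (0.0000 + 1.2688, 0.0000 + 0.5917) = (1.2688, 0.5917)
link 1: phi[1] = 25 + 140 = 165 deg
  cos(165 deg) = -0.9659, sin(165 deg) = 0.2588
  joint[2] = (1.2688, 0.5917) + 8.3 * (-0.9659, 0.2588) = (1.2688 + -8.0172, 0.5917 + 2.1482) = (-6.7484, 2.7399)
link 2: phi[2] = 25 + 140 + 50 = 215 deg
  cos(215 deg) = -0.8192, sin(215 deg) = -0.5736
  joint[3] = (-6.7484, 2.7399) + 6.6 * (-0.8192, -0.5736) = (-6.7484 + -5.4064, 2.7399 + -3.7856) = (-12.1548, -1.0457)
End effector: (-12.1548, -1.0457)

Answer: -12.1548 -1.0457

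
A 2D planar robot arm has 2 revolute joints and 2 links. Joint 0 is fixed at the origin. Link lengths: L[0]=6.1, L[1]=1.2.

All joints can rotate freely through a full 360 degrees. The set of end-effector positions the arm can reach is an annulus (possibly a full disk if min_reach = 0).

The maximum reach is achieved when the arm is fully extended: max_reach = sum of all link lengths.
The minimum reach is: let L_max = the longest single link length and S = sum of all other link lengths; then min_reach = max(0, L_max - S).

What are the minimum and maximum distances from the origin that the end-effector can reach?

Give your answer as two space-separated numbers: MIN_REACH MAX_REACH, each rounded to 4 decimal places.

Answer: 4.9000 7.3000

Derivation:
Link lengths: [6.1, 1.2]
max_reach = 6.1 + 1.2 = 7.3
L_max = max([6.1, 1.2]) = 6.1
S (sum of others) = 7.3 - 6.1 = 1.2
min_reach = max(0, 6.1 - 1.2) = max(0, 4.9) = 4.9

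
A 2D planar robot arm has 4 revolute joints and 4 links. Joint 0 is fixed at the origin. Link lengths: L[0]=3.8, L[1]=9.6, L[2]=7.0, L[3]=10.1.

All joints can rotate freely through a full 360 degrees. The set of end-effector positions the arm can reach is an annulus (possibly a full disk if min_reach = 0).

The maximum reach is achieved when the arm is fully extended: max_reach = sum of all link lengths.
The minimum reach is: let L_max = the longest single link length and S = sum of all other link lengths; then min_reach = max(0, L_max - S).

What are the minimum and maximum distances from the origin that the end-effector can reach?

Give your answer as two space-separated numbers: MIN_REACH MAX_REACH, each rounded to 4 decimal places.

Answer: 0.0000 30.5000

Derivation:
Link lengths: [3.8, 9.6, 7.0, 10.1]
max_reach = 3.8 + 9.6 + 7 + 10.1 = 30.5
L_max = max([3.8, 9.6, 7.0, 10.1]) = 10.1
S (sum of others) = 30.5 - 10.1 = 20.4
min_reach = max(0, 10.1 - 20.4) = max(0, -10.3) = 0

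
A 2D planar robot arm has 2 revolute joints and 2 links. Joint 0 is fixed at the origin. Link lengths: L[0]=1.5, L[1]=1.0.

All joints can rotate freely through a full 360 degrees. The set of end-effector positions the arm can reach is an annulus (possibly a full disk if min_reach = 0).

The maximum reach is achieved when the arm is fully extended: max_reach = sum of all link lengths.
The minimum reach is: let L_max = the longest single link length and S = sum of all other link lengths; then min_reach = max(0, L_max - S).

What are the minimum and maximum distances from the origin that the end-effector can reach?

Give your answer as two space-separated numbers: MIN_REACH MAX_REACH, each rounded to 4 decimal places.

Answer: 0.5000 2.5000

Derivation:
Link lengths: [1.5, 1.0]
max_reach = 1.5 + 1 = 2.5
L_max = max([1.5, 1.0]) = 1.5
S (sum of others) = 2.5 - 1.5 = 1
min_reach = max(0, 1.5 - 1) = max(0, 0.5) = 0.5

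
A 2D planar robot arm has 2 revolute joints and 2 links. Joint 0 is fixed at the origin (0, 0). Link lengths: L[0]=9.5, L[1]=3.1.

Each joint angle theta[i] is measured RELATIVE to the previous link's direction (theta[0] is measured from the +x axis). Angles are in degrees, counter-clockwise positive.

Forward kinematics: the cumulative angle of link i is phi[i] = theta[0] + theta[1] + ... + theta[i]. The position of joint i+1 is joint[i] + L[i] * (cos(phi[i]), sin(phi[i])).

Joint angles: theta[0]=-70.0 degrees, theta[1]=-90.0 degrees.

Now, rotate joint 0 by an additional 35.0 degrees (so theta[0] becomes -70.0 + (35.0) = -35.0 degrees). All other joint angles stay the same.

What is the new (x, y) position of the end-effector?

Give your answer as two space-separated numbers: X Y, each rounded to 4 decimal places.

joint[0] = (0.0000, 0.0000)  (base)
link 0: phi[0] = -35 = -35 deg
  cos(-35 deg) = 0.8192, sin(-35 deg) = -0.5736
  joint[1] = (0.0000, 0.0000) + 9.5 * (0.8192, -0.5736) = (0.0000 + 7.7819, 0.0000 + -5.4490) = (7.7819, -5.4490)
link 1: phi[1] = -35 + -90 = -125 deg
  cos(-125 deg) = -0.5736, sin(-125 deg) = -0.8192
  joint[2] = (7.7819, -5.4490) + 3.1 * (-0.5736, -0.8192) = (7.7819 + -1.7781, -5.4490 + -2.5394) = (6.0039, -7.9883)
End effector: (6.0039, -7.9883)

Answer: 6.0039 -7.9883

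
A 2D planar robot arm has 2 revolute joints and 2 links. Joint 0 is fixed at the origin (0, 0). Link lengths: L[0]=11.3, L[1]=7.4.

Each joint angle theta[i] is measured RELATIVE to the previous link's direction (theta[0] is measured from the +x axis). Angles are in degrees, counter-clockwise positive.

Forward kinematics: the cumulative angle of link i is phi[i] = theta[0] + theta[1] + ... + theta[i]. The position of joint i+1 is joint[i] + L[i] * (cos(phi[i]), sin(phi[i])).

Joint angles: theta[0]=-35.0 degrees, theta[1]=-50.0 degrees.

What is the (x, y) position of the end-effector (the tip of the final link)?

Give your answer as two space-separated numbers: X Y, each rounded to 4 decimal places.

joint[0] = (0.0000, 0.0000)  (base)
link 0: phi[0] = -35 = -35 deg
  cos(-35 deg) = 0.8192, sin(-35 deg) = -0.5736
  joint[1] = (0.0000, 0.0000) + 11.3 * (0.8192, -0.5736) = (0.0000 + 9.2564, 0.0000 + -6.4814) = (9.2564, -6.4814)
link 1: phi[1] = -35 + -50 = -85 deg
  cos(-85 deg) = 0.0872, sin(-85 deg) = -0.9962
  joint[2] = (9.2564, -6.4814) + 7.4 * (0.0872, -0.9962) = (9.2564 + 0.6450, -6.4814 + -7.3718) = (9.9014, -13.8533)
End effector: (9.9014, -13.8533)

Answer: 9.9014 -13.8533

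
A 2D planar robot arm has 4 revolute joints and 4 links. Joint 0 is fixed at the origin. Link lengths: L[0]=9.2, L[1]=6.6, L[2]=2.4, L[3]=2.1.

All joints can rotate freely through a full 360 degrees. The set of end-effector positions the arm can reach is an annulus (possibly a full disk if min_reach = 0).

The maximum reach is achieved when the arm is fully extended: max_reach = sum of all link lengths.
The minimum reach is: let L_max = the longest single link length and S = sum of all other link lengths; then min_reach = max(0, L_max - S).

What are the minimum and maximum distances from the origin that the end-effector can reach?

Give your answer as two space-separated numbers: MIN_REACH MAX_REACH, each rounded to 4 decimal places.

Link lengths: [9.2, 6.6, 2.4, 2.1]
max_reach = 9.2 + 6.6 + 2.4 + 2.1 = 20.3
L_max = max([9.2, 6.6, 2.4, 2.1]) = 9.2
S (sum of others) = 20.3 - 9.2 = 11.1
min_reach = max(0, 9.2 - 11.1) = max(0, -1.9) = 0

Answer: 0.0000 20.3000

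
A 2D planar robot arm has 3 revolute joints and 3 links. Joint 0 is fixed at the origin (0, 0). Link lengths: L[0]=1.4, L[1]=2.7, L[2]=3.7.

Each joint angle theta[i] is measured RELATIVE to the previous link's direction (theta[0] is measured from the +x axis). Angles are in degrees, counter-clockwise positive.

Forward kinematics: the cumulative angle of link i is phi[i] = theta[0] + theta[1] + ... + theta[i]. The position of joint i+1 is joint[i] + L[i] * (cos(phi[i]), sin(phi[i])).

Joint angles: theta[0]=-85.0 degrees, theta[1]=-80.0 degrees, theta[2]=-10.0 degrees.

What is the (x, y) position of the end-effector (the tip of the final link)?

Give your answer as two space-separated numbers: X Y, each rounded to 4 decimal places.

joint[0] = (0.0000, 0.0000)  (base)
link 0: phi[0] = -85 = -85 deg
  cos(-85 deg) = 0.0872, sin(-85 deg) = -0.9962
  joint[1] = (0.0000, 0.0000) + 1.4 * (0.0872, -0.9962) = (0.0000 + 0.1220, 0.0000 + -1.3947) = (0.1220, -1.3947)
link 1: phi[1] = -85 + -80 = -165 deg
  cos(-165 deg) = -0.9659, sin(-165 deg) = -0.2588
  joint[2] = (0.1220, -1.3947) + 2.7 * (-0.9659, -0.2588) = (0.1220 + -2.6080, -1.3947 + -0.6988) = (-2.4860, -2.0935)
link 2: phi[2] = -85 + -80 + -10 = -175 deg
  cos(-175 deg) = -0.9962, sin(-175 deg) = -0.0872
  joint[3] = (-2.4860, -2.0935) + 3.7 * (-0.9962, -0.0872) = (-2.4860 + -3.6859, -2.0935 + -0.3225) = (-6.1719, -2.4160)
End effector: (-6.1719, -2.4160)

Answer: -6.1719 -2.4160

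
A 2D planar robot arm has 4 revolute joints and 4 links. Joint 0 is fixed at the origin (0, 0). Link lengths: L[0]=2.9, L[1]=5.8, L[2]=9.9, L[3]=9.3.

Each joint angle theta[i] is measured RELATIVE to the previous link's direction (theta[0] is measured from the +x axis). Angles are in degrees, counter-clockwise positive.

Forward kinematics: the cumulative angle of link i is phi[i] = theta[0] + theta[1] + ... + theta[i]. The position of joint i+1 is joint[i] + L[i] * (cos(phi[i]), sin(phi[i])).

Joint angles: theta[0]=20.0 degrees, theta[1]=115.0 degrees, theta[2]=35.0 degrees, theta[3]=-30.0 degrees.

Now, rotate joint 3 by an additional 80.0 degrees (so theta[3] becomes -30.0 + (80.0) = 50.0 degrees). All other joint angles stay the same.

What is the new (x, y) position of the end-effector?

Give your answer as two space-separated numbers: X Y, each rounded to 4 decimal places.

joint[0] = (0.0000, 0.0000)  (base)
link 0: phi[0] = 20 = 20 deg
  cos(20 deg) = 0.9397, sin(20 deg) = 0.3420
  joint[1] = (0.0000, 0.0000) + 2.9 * (0.9397, 0.3420) = (0.0000 + 2.7251, 0.0000 + 0.9919) = (2.7251, 0.9919)
link 1: phi[1] = 20 + 115 = 135 deg
  cos(135 deg) = -0.7071, sin(135 deg) = 0.7071
  joint[2] = (2.7251, 0.9919) + 5.8 * (-0.7071, 0.7071) = (2.7251 + -4.1012, 0.9919 + 4.1012) = (-1.3761, 5.0931)
link 2: phi[2] = 20 + 115 + 35 = 170 deg
  cos(170 deg) = -0.9848, sin(170 deg) = 0.1736
  joint[3] = (-1.3761, 5.0931) + 9.9 * (-0.9848, 0.1736) = (-1.3761 + -9.7496, 5.0931 + 1.7191) = (-11.1257, 6.8122)
link 3: phi[3] = 20 + 115 + 35 + 50 = 220 deg
  cos(220 deg) = -0.7660, sin(220 deg) = -0.6428
  joint[4] = (-11.1257, 6.8122) + 9.3 * (-0.7660, -0.6428) = (-11.1257 + -7.1242, 6.8122 + -5.9779) = (-18.2499, 0.8343)
End effector: (-18.2499, 0.8343)

Answer: -18.2499 0.8343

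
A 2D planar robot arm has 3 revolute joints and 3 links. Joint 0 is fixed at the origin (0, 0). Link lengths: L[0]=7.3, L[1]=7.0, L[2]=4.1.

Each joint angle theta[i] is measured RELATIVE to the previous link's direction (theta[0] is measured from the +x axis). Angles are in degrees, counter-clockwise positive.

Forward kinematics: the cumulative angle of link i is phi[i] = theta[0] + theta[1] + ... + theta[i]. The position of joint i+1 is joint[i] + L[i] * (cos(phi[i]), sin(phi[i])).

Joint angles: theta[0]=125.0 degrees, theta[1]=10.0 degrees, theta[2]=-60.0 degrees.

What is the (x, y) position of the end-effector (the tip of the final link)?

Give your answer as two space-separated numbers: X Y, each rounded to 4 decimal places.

joint[0] = (0.0000, 0.0000)  (base)
link 0: phi[0] = 125 = 125 deg
  cos(125 deg) = -0.5736, sin(125 deg) = 0.8192
  joint[1] = (0.0000, 0.0000) + 7.3 * (-0.5736, 0.8192) = (0.0000 + -4.1871, 0.0000 + 5.9798) = (-4.1871, 5.9798)
link 1: phi[1] = 125 + 10 = 135 deg
  cos(135 deg) = -0.7071, sin(135 deg) = 0.7071
  joint[2] = (-4.1871, 5.9798) + 7 * (-0.7071, 0.7071) = (-4.1871 + -4.9497, 5.9798 + 4.9497) = (-9.1369, 10.9296)
link 2: phi[2] = 125 + 10 + -60 = 75 deg
  cos(75 deg) = 0.2588, sin(75 deg) = 0.9659
  joint[3] = (-9.1369, 10.9296) + 4.1 * (0.2588, 0.9659) = (-9.1369 + 1.0612, 10.9296 + 3.9603) = (-8.0757, 14.8899)
End effector: (-8.0757, 14.8899)

Answer: -8.0757 14.8899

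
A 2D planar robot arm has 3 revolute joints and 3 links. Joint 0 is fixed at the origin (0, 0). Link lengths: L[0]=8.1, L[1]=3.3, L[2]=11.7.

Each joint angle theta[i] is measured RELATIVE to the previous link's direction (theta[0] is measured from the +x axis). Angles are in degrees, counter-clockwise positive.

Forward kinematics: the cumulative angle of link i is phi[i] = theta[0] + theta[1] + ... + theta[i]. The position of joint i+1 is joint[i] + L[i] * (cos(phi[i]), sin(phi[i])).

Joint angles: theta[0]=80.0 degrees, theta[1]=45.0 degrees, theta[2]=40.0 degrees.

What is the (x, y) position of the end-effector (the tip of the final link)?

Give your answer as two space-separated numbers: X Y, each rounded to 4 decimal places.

Answer: -11.7876 13.7083

Derivation:
joint[0] = (0.0000, 0.0000)  (base)
link 0: phi[0] = 80 = 80 deg
  cos(80 deg) = 0.1736, sin(80 deg) = 0.9848
  joint[1] = (0.0000, 0.0000) + 8.1 * (0.1736, 0.9848) = (0.0000 + 1.4066, 0.0000 + 7.9769) = (1.4066, 7.9769)
link 1: phi[1] = 80 + 45 = 125 deg
  cos(125 deg) = -0.5736, sin(125 deg) = 0.8192
  joint[2] = (1.4066, 7.9769) + 3.3 * (-0.5736, 0.8192) = (1.4066 + -1.8928, 7.9769 + 2.7032) = (-0.4863, 10.6801)
link 2: phi[2] = 80 + 45 + 40 = 165 deg
  cos(165 deg) = -0.9659, sin(165 deg) = 0.2588
  joint[3] = (-0.4863, 10.6801) + 11.7 * (-0.9659, 0.2588) = (-0.4863 + -11.3013, 10.6801 + 3.0282) = (-11.7876, 13.7083)
End effector: (-11.7876, 13.7083)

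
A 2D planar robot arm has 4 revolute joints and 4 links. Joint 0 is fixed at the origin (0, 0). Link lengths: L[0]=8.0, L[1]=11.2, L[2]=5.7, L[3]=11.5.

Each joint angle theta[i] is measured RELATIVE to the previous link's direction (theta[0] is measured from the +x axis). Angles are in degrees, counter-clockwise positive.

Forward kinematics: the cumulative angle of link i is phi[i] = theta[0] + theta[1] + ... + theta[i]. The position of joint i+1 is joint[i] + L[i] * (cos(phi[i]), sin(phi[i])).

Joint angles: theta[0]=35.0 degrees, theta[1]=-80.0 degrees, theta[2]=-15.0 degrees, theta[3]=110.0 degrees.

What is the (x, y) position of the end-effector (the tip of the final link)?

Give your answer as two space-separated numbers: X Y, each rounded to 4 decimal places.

joint[0] = (0.0000, 0.0000)  (base)
link 0: phi[0] = 35 = 35 deg
  cos(35 deg) = 0.8192, sin(35 deg) = 0.5736
  joint[1] = (0.0000, 0.0000) + 8 * (0.8192, 0.5736) = (0.0000 + 6.5532, 0.0000 + 4.5886) = (6.5532, 4.5886)
link 1: phi[1] = 35 + -80 = -45 deg
  cos(-45 deg) = 0.7071, sin(-45 deg) = -0.7071
  joint[2] = (6.5532, 4.5886) + 11.2 * (0.7071, -0.7071) = (6.5532 + 7.9196, 4.5886 + -7.9196) = (14.4728, -3.3310)
link 2: phi[2] = 35 + -80 + -15 = -60 deg
  cos(-60 deg) = 0.5000, sin(-60 deg) = -0.8660
  joint[3] = (14.4728, -3.3310) + 5.7 * (0.5000, -0.8660) = (14.4728 + 2.8500, -3.3310 + -4.9363) = (17.3228, -8.2673)
link 3: phi[3] = 35 + -80 + -15 + 110 = 50 deg
  cos(50 deg) = 0.6428, sin(50 deg) = 0.7660
  joint[4] = (17.3228, -8.2673) + 11.5 * (0.6428, 0.7660) = (17.3228 + 7.3921, -8.2673 + 8.8095) = (24.7149, 0.5422)
End effector: (24.7149, 0.5422)

Answer: 24.7149 0.5422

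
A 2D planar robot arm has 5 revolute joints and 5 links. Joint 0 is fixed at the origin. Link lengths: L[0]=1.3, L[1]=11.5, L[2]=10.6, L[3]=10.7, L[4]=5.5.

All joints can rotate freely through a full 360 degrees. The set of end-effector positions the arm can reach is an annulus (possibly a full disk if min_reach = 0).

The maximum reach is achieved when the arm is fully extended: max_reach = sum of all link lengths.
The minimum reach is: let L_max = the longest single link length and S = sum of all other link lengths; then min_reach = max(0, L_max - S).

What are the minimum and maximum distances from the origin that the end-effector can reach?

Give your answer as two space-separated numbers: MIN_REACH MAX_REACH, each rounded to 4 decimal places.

Link lengths: [1.3, 11.5, 10.6, 10.7, 5.5]
max_reach = 1.3 + 11.5 + 10.6 + 10.7 + 5.5 = 39.6
L_max = max([1.3, 11.5, 10.6, 10.7, 5.5]) = 11.5
S (sum of others) = 39.6 - 11.5 = 28.1
min_reach = max(0, 11.5 - 28.1) = max(0, -16.6) = 0

Answer: 0.0000 39.6000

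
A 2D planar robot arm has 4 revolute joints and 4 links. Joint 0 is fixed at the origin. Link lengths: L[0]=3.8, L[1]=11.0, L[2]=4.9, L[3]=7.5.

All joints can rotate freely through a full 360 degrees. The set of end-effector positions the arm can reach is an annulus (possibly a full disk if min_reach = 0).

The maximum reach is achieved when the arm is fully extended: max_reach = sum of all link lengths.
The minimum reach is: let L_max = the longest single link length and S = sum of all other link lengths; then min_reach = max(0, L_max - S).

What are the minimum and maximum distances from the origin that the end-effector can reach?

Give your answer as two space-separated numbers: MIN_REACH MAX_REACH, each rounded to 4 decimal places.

Answer: 0.0000 27.2000

Derivation:
Link lengths: [3.8, 11.0, 4.9, 7.5]
max_reach = 3.8 + 11 + 4.9 + 7.5 = 27.2
L_max = max([3.8, 11.0, 4.9, 7.5]) = 11
S (sum of others) = 27.2 - 11 = 16.2
min_reach = max(0, 11 - 16.2) = max(0, -5.2) = 0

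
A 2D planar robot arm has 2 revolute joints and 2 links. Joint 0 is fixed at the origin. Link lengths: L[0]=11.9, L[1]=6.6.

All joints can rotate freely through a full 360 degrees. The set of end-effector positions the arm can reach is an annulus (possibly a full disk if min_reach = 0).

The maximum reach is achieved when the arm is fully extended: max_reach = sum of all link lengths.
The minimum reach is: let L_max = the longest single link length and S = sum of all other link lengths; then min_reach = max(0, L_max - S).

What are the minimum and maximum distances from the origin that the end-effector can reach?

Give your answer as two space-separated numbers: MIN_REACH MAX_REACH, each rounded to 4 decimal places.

Answer: 5.3000 18.5000

Derivation:
Link lengths: [11.9, 6.6]
max_reach = 11.9 + 6.6 = 18.5
L_max = max([11.9, 6.6]) = 11.9
S (sum of others) = 18.5 - 11.9 = 6.6
min_reach = max(0, 11.9 - 6.6) = max(0, 5.3) = 5.3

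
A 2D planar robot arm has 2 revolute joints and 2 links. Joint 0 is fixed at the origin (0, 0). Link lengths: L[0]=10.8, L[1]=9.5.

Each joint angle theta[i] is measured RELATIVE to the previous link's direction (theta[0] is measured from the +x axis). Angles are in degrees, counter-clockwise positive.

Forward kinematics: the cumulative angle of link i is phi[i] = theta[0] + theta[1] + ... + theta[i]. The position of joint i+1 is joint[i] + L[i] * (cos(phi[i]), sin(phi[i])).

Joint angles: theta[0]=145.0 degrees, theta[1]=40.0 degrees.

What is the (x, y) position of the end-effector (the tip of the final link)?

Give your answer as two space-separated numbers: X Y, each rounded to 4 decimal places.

joint[0] = (0.0000, 0.0000)  (base)
link 0: phi[0] = 145 = 145 deg
  cos(145 deg) = -0.8192, sin(145 deg) = 0.5736
  joint[1] = (0.0000, 0.0000) + 10.8 * (-0.8192, 0.5736) = (0.0000 + -8.8468, 0.0000 + 6.1946) = (-8.8468, 6.1946)
link 1: phi[1] = 145 + 40 = 185 deg
  cos(185 deg) = -0.9962, sin(185 deg) = -0.0872
  joint[2] = (-8.8468, 6.1946) + 9.5 * (-0.9962, -0.0872) = (-8.8468 + -9.4638, 6.1946 + -0.8280) = (-18.3107, 5.3666)
End effector: (-18.3107, 5.3666)

Answer: -18.3107 5.3666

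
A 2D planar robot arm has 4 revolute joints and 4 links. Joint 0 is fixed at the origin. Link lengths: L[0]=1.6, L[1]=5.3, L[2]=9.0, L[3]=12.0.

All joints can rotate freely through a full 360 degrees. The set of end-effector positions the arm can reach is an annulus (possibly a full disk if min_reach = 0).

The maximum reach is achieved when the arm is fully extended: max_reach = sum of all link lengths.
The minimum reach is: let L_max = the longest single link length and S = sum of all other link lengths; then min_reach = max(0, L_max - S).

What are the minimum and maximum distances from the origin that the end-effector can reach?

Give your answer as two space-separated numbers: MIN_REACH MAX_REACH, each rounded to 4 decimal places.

Link lengths: [1.6, 5.3, 9.0, 12.0]
max_reach = 1.6 + 5.3 + 9 + 12 = 27.9
L_max = max([1.6, 5.3, 9.0, 12.0]) = 12
S (sum of others) = 27.9 - 12 = 15.9
min_reach = max(0, 12 - 15.9) = max(0, -3.9) = 0

Answer: 0.0000 27.9000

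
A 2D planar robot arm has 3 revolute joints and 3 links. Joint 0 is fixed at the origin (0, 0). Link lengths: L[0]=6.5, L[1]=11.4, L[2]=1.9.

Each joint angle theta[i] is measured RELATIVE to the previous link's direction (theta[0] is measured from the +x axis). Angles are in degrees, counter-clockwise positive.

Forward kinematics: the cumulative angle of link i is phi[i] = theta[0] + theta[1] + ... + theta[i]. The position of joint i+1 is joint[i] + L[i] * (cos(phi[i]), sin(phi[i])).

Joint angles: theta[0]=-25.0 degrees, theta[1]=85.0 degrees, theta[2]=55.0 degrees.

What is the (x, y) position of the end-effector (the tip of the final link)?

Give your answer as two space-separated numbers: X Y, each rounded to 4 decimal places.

joint[0] = (0.0000, 0.0000)  (base)
link 0: phi[0] = -25 = -25 deg
  cos(-25 deg) = 0.9063, sin(-25 deg) = -0.4226
  joint[1] = (0.0000, 0.0000) + 6.5 * (0.9063, -0.4226) = (0.0000 + 5.8910, 0.0000 + -2.7470) = (5.8910, -2.7470)
link 1: phi[1] = -25 + 85 = 60 deg
  cos(60 deg) = 0.5000, sin(60 deg) = 0.8660
  joint[2] = (5.8910, -2.7470) + 11.4 * (0.5000, 0.8660) = (5.8910 + 5.7000, -2.7470 + 9.8727) = (11.5910, 7.1257)
link 2: phi[2] = -25 + 85 + 55 = 115 deg
  cos(115 deg) = -0.4226, sin(115 deg) = 0.9063
  joint[3] = (11.5910, 7.1257) + 1.9 * (-0.4226, 0.9063) = (11.5910 + -0.8030, 7.1257 + 1.7220) = (10.7880, 8.8477)
End effector: (10.7880, 8.8477)

Answer: 10.7880 8.8477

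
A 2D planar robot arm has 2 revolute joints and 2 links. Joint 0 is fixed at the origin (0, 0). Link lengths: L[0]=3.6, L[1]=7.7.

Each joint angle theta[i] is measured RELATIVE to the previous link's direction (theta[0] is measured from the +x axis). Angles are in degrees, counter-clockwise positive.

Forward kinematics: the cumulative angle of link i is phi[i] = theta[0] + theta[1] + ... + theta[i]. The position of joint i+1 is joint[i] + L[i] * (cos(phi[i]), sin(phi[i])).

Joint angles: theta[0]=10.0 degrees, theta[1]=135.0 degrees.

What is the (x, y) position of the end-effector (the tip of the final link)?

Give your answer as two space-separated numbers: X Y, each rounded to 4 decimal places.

joint[0] = (0.0000, 0.0000)  (base)
link 0: phi[0] = 10 = 10 deg
  cos(10 deg) = 0.9848, sin(10 deg) = 0.1736
  joint[1] = (0.0000, 0.0000) + 3.6 * (0.9848, 0.1736) = (0.0000 + 3.5453, 0.0000 + 0.6251) = (3.5453, 0.6251)
link 1: phi[1] = 10 + 135 = 145 deg
  cos(145 deg) = -0.8192, sin(145 deg) = 0.5736
  joint[2] = (3.5453, 0.6251) + 7.7 * (-0.8192, 0.5736) = (3.5453 + -6.3075, 0.6251 + 4.4165) = (-2.7622, 5.0417)
End effector: (-2.7622, 5.0417)

Answer: -2.7622 5.0417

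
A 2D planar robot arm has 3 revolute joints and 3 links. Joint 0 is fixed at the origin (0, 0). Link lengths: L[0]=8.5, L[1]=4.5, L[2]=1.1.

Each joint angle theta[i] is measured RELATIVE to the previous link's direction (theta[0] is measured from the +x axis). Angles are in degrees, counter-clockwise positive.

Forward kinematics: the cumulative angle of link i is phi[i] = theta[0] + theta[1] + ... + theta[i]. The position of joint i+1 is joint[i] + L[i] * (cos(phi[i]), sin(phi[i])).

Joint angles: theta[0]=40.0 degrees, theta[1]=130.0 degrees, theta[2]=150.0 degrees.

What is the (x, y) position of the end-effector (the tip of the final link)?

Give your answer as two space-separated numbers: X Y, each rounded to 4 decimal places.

joint[0] = (0.0000, 0.0000)  (base)
link 0: phi[0] = 40 = 40 deg
  cos(40 deg) = 0.7660, sin(40 deg) = 0.6428
  joint[1] = (0.0000, 0.0000) + 8.5 * (0.7660, 0.6428) = (0.0000 + 6.5114, 0.0000 + 5.4637) = (6.5114, 5.4637)
link 1: phi[1] = 40 + 130 = 170 deg
  cos(170 deg) = -0.9848, sin(170 deg) = 0.1736
  joint[2] = (6.5114, 5.4637) + 4.5 * (-0.9848, 0.1736) = (6.5114 + -4.4316, 5.4637 + 0.7814) = (2.0797, 6.2451)
link 2: phi[2] = 40 + 130 + 150 = 320 deg
  cos(320 deg) = 0.7660, sin(320 deg) = -0.6428
  joint[3] = (2.0797, 6.2451) + 1.1 * (0.7660, -0.6428) = (2.0797 + 0.8426, 6.2451 + -0.7071) = (2.9224, 5.5380)
End effector: (2.9224, 5.5380)

Answer: 2.9224 5.5380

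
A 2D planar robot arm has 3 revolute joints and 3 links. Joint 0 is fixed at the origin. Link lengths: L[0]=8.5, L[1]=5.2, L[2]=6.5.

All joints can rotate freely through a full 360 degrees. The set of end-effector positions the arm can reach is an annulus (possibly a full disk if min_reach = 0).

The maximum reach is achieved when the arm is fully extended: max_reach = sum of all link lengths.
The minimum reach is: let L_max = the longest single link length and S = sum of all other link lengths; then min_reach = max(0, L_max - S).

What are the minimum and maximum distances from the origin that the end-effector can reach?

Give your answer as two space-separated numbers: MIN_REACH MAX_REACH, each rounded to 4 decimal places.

Answer: 0.0000 20.2000

Derivation:
Link lengths: [8.5, 5.2, 6.5]
max_reach = 8.5 + 5.2 + 6.5 = 20.2
L_max = max([8.5, 5.2, 6.5]) = 8.5
S (sum of others) = 20.2 - 8.5 = 11.7
min_reach = max(0, 8.5 - 11.7) = max(0, -3.2) = 0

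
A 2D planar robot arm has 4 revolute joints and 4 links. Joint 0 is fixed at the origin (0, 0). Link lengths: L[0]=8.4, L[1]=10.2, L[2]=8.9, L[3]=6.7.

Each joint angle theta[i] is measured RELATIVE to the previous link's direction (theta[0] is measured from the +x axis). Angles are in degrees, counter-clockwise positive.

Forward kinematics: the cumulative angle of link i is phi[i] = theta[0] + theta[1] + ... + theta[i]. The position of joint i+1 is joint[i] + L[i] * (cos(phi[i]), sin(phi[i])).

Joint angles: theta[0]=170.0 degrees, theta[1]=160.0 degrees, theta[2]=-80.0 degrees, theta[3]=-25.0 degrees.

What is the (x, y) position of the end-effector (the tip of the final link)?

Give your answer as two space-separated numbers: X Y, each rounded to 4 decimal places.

joint[0] = (0.0000, 0.0000)  (base)
link 0: phi[0] = 170 = 170 deg
  cos(170 deg) = -0.9848, sin(170 deg) = 0.1736
  joint[1] = (0.0000, 0.0000) + 8.4 * (-0.9848, 0.1736) = (0.0000 + -8.2724, 0.0000 + 1.4586) = (-8.2724, 1.4586)
link 1: phi[1] = 170 + 160 = 330 deg
  cos(330 deg) = 0.8660, sin(330 deg) = -0.5000
  joint[2] = (-8.2724, 1.4586) + 10.2 * (0.8660, -0.5000) = (-8.2724 + 8.8335, 1.4586 + -5.1000) = (0.5611, -3.6414)
link 2: phi[2] = 170 + 160 + -80 = 250 deg
  cos(250 deg) = -0.3420, sin(250 deg) = -0.9397
  joint[3] = (0.5611, -3.6414) + 8.9 * (-0.3420, -0.9397) = (0.5611 + -3.0440, -3.6414 + -8.3633) = (-2.4829, -12.0046)
link 3: phi[3] = 170 + 160 + -80 + -25 = 225 deg
  cos(225 deg) = -0.7071, sin(225 deg) = -0.7071
  joint[4] = (-2.4829, -12.0046) + 6.7 * (-0.7071, -0.7071) = (-2.4829 + -4.7376, -12.0046 + -4.7376) = (-7.2205, -16.7422)
End effector: (-7.2205, -16.7422)

Answer: -7.2205 -16.7422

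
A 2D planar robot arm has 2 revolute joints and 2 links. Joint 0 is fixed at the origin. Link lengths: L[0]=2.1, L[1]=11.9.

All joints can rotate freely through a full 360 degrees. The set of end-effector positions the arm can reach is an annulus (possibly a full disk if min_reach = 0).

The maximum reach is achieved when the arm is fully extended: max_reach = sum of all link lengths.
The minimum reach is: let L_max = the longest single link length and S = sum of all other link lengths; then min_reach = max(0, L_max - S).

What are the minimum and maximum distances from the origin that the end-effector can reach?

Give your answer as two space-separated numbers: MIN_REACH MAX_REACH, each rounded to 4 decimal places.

Link lengths: [2.1, 11.9]
max_reach = 2.1 + 11.9 = 14
L_max = max([2.1, 11.9]) = 11.9
S (sum of others) = 14 - 11.9 = 2.1
min_reach = max(0, 11.9 - 2.1) = max(0, 9.8) = 9.8

Answer: 9.8000 14.0000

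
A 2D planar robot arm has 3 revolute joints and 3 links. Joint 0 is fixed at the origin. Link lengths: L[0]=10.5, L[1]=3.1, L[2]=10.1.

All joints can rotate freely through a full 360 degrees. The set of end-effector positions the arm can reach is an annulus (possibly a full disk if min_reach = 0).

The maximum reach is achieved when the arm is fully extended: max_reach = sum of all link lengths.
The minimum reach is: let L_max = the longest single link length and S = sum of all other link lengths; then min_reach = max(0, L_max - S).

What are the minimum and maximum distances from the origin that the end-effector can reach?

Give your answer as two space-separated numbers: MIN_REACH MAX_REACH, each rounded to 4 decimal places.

Answer: 0.0000 23.7000

Derivation:
Link lengths: [10.5, 3.1, 10.1]
max_reach = 10.5 + 3.1 + 10.1 = 23.7
L_max = max([10.5, 3.1, 10.1]) = 10.5
S (sum of others) = 23.7 - 10.5 = 13.2
min_reach = max(0, 10.5 - 13.2) = max(0, -2.7) = 0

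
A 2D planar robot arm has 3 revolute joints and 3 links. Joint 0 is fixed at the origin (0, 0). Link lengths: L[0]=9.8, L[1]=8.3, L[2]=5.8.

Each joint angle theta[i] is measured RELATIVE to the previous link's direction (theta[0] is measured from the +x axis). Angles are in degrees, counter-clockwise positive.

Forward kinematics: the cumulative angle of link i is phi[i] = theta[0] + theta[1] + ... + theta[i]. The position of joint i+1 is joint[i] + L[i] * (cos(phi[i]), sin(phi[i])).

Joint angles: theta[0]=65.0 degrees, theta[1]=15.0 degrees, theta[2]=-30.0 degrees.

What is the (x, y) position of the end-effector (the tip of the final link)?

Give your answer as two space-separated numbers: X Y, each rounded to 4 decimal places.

joint[0] = (0.0000, 0.0000)  (base)
link 0: phi[0] = 65 = 65 deg
  cos(65 deg) = 0.4226, sin(65 deg) = 0.9063
  joint[1] = (0.0000, 0.0000) + 9.8 * (0.4226, 0.9063) = (0.0000 + 4.1417, 0.0000 + 8.8818) = (4.1417, 8.8818)
link 1: phi[1] = 65 + 15 = 80 deg
  cos(80 deg) = 0.1736, sin(80 deg) = 0.9848
  joint[2] = (4.1417, 8.8818) + 8.3 * (0.1736, 0.9848) = (4.1417 + 1.4413, 8.8818 + 8.1739) = (5.5829, 17.0557)
link 2: phi[2] = 65 + 15 + -30 = 50 deg
  cos(50 deg) = 0.6428, sin(50 deg) = 0.7660
  joint[3] = (5.5829, 17.0557) + 5.8 * (0.6428, 0.7660) = (5.5829 + 3.7282, 17.0557 + 4.4431) = (9.3111, 21.4988)
End effector: (9.3111, 21.4988)

Answer: 9.3111 21.4988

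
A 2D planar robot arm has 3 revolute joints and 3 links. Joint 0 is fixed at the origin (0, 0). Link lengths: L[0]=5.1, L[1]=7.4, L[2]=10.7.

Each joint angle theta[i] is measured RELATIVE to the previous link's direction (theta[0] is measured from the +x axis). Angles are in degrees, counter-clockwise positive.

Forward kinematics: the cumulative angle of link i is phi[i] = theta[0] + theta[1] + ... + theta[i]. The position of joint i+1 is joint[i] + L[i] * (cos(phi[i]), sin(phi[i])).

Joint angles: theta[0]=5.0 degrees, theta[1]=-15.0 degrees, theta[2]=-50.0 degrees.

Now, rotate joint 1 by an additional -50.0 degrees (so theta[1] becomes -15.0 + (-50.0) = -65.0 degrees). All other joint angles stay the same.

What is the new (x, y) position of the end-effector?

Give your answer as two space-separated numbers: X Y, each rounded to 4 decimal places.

joint[0] = (0.0000, 0.0000)  (base)
link 0: phi[0] = 5 = 5 deg
  cos(5 deg) = 0.9962, sin(5 deg) = 0.0872
  joint[1] = (0.0000, 0.0000) + 5.1 * (0.9962, 0.0872) = (0.0000 + 5.0806, 0.0000 + 0.4445) = (5.0806, 0.4445)
link 1: phi[1] = 5 + -65 = -60 deg
  cos(-60 deg) = 0.5000, sin(-60 deg) = -0.8660
  joint[2] = (5.0806, 0.4445) + 7.4 * (0.5000, -0.8660) = (5.0806 + 3.7000, 0.4445 + -6.4086) = (8.7806, -5.9641)
link 2: phi[2] = 5 + -65 + -50 = -110 deg
  cos(-110 deg) = -0.3420, sin(-110 deg) = -0.9397
  joint[3] = (8.7806, -5.9641) + 10.7 * (-0.3420, -0.9397) = (8.7806 + -3.6596, -5.9641 + -10.0547) = (5.1210, -16.0188)
End effector: (5.1210, -16.0188)

Answer: 5.1210 -16.0188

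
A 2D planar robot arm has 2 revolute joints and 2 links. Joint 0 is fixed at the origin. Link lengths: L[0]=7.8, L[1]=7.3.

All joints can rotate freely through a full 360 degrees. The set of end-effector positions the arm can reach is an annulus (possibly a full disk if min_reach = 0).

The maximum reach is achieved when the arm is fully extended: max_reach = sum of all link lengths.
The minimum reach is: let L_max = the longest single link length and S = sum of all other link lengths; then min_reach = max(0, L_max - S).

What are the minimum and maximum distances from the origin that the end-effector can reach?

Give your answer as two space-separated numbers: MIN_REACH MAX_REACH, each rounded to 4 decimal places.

Link lengths: [7.8, 7.3]
max_reach = 7.8 + 7.3 = 15.1
L_max = max([7.8, 7.3]) = 7.8
S (sum of others) = 15.1 - 7.8 = 7.3
min_reach = max(0, 7.8 - 7.3) = max(0, 0.5) = 0.5

Answer: 0.5000 15.1000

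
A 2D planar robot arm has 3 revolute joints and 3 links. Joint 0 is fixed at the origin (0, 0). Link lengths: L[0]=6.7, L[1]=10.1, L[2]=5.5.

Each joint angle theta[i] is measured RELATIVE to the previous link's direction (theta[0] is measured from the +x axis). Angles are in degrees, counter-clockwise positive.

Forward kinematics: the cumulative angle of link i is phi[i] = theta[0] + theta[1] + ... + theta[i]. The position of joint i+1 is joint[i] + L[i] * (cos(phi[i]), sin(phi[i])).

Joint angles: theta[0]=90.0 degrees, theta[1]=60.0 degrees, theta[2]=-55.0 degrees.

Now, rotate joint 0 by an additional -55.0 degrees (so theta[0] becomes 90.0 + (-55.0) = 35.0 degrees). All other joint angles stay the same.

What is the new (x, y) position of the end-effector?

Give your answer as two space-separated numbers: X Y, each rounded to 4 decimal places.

Answer: 8.8213 17.4399

Derivation:
joint[0] = (0.0000, 0.0000)  (base)
link 0: phi[0] = 35 = 35 deg
  cos(35 deg) = 0.8192, sin(35 deg) = 0.5736
  joint[1] = (0.0000, 0.0000) + 6.7 * (0.8192, 0.5736) = (0.0000 + 5.4883, 0.0000 + 3.8430) = (5.4883, 3.8430)
link 1: phi[1] = 35 + 60 = 95 deg
  cos(95 deg) = -0.0872, sin(95 deg) = 0.9962
  joint[2] = (5.4883, 3.8430) + 10.1 * (-0.0872, 0.9962) = (5.4883 + -0.8803, 3.8430 + 10.0616) = (4.6080, 13.9045)
link 2: phi[2] = 35 + 60 + -55 = 40 deg
  cos(40 deg) = 0.7660, sin(40 deg) = 0.6428
  joint[3] = (4.6080, 13.9045) + 5.5 * (0.7660, 0.6428) = (4.6080 + 4.2132, 13.9045 + 3.5353) = (8.8213, 17.4399)
End effector: (8.8213, 17.4399)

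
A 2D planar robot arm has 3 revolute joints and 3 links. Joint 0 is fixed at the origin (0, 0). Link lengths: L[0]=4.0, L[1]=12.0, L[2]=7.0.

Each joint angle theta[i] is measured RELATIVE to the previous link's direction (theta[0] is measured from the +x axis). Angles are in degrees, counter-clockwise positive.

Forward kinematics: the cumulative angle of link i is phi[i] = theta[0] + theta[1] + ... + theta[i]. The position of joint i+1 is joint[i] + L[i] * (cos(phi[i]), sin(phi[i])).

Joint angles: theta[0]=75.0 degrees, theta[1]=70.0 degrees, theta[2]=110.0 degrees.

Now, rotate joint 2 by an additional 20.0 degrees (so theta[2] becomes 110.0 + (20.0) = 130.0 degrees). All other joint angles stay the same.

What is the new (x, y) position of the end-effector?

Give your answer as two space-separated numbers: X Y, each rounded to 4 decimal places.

Answer: -8.1845 3.7733

Derivation:
joint[0] = (0.0000, 0.0000)  (base)
link 0: phi[0] = 75 = 75 deg
  cos(75 deg) = 0.2588, sin(75 deg) = 0.9659
  joint[1] = (0.0000, 0.0000) + 4 * (0.2588, 0.9659) = (0.0000 + 1.0353, 0.0000 + 3.8637) = (1.0353, 3.8637)
link 1: phi[1] = 75 + 70 = 145 deg
  cos(145 deg) = -0.8192, sin(145 deg) = 0.5736
  joint[2] = (1.0353, 3.8637) + 12 * (-0.8192, 0.5736) = (1.0353 + -9.8298, 3.8637 + 6.8829) = (-8.7945, 10.7466)
link 2: phi[2] = 75 + 70 + 130 = 275 deg
  cos(275 deg) = 0.0872, sin(275 deg) = -0.9962
  joint[3] = (-8.7945, 10.7466) + 7 * (0.0872, -0.9962) = (-8.7945 + 0.6101, 10.7466 + -6.9734) = (-8.1845, 3.7733)
End effector: (-8.1845, 3.7733)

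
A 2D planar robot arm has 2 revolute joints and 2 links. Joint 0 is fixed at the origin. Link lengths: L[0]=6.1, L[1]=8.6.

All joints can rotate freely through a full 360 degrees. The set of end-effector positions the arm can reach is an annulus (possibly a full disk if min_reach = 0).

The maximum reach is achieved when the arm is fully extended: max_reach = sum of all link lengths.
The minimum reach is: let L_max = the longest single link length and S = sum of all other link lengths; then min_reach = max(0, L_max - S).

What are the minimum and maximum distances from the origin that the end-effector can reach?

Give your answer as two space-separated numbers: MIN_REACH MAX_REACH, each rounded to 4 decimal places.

Link lengths: [6.1, 8.6]
max_reach = 6.1 + 8.6 = 14.7
L_max = max([6.1, 8.6]) = 8.6
S (sum of others) = 14.7 - 8.6 = 6.1
min_reach = max(0, 8.6 - 6.1) = max(0, 2.5) = 2.5

Answer: 2.5000 14.7000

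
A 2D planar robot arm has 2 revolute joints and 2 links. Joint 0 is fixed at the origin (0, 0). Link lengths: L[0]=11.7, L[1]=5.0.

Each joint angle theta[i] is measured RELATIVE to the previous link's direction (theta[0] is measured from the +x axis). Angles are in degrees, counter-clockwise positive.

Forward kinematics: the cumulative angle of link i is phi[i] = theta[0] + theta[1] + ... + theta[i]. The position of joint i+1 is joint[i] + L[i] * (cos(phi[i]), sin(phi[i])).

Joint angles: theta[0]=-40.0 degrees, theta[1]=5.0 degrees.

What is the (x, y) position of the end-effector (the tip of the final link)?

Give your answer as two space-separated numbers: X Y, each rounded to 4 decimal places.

Answer: 13.0585 -10.3885

Derivation:
joint[0] = (0.0000, 0.0000)  (base)
link 0: phi[0] = -40 = -40 deg
  cos(-40 deg) = 0.7660, sin(-40 deg) = -0.6428
  joint[1] = (0.0000, 0.0000) + 11.7 * (0.7660, -0.6428) = (0.0000 + 8.9627, 0.0000 + -7.5206) = (8.9627, -7.5206)
link 1: phi[1] = -40 + 5 = -35 deg
  cos(-35 deg) = 0.8192, sin(-35 deg) = -0.5736
  joint[2] = (8.9627, -7.5206) + 5 * (0.8192, -0.5736) = (8.9627 + 4.0958, -7.5206 + -2.8679) = (13.0585, -10.3885)
End effector: (13.0585, -10.3885)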